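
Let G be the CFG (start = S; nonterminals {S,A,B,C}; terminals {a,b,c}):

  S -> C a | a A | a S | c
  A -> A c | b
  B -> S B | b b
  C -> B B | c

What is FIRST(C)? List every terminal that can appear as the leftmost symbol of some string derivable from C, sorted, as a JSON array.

FIRST sets, iterate to fixpoint:
[1]
  A via A→b: +{b}
  B via B→b b: +{b}
  C via C→B B: +{b}
  C via C→c: +{c}
  S via S→C a: +{b,c}
  S via S→a A: +{a}
  S: {a,b,c}  A: {b}  B: {b}  C: {b,c}
[2]
  B via B→S B: +{a,c}
  C via C→B B: +{a}
  S: {a,b,c}  A: {b}  B: {a,b,c}  C: {a,b,c}
[3] (no change)
  S: {a,b,c}  A: {b}  B: {a,b,c}  C: {a,b,c}

FIRST(C) = ["a", "b", "c"]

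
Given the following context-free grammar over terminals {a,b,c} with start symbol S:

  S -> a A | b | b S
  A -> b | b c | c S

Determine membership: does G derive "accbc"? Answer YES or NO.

Convert to CNF:
  S -> T0 S | T2 A | b
  A -> T0 T1 | T1 S | b
  T0 -> b
  T1 -> c
  T2 -> a

CYK table (by increasing span):
  T[0,0] 'a' = {T2}  orig:{}
  T[1,1] 'c' = {T1}  orig:{}
  T[2,2] 'c' = {T1}  orig:{}
  T[3,3] 'b' = {A,S,T0}  orig:{A,S}
  T[4,4] 'c' = {T1}  orig:{}
  T[0,1] 'ac' = ∅
  T[1,2] 'cc' = ∅
  T[2,3] 'cb' = {A}
  T[3,4] 'bc' = {A}
  T[0,2] 'acc' = ∅
  T[1,3] 'ccb' = ∅
  T[2,4] 'cbc' = ∅
  T[0,3] 'accb' = ∅
  T[1,4] 'ccbc' = ∅
  T[0,4] 'accbc' = ∅

S ∉ T[0,4] ⇒ NO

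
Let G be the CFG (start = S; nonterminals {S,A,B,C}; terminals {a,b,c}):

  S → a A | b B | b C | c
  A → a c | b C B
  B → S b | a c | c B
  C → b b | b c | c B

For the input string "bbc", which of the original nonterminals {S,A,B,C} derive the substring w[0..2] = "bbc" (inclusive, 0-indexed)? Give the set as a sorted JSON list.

Convert to CNF:
  S -> T0 A | T2 B | T2 C | c
  A -> T0 T1 | T2 X3
  B -> S T2 | T0 T1 | T1 B
  C -> T1 B | T2 T1 | T2 T2
  T0 -> a
  T1 -> c
  T2 -> b
  X3 -> C B

CYK table (by increasing span) — only the sub-triangle for w[0..2]:
  cell(0,0) b: {T2}  orig:{}
  cell(1,1) b: {T2}  orig:{}
  cell(2,2) c: {S,T1}  orig:{S}
  cell(0,1) bb: {C}
  cell(1,2) bc: {C}
  cell(0,2) bbc: {S}

Original NTs in T[0,2] deriving "bbc": ["S"]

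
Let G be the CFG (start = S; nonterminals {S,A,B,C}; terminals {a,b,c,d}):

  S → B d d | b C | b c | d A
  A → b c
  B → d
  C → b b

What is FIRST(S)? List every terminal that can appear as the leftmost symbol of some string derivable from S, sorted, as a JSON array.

Compute FIRST by fixpoint:
pass 1:
  A via A→b c: +{b}
  B via B→d: +{d}
  C via C→b b: +{b}
  S via S→B d d: +{d}
  S via S→b C: +{b}
  S: {b,d}  A: {b}  B: {d}  C: {b}
pass 2: (no change)
  S: {b,d}  A: {b}  B: {d}  C: {b}

FIRST(S) = ["b", "d"]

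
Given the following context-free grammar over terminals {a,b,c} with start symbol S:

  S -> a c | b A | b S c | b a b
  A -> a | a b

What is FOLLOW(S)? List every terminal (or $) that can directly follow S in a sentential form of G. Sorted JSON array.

FIRST iteration:
round 1:
  A via A→a: +{a}
  S via S→a c: +{a}
  S via S→b A: +{b}
  FIRST(S)={a,b}  FIRST(A)={a}
round 2: (no change)
  FIRST(S)={a,b}  FIRST(A)={a}

FOLLOW sets:
seed FOLLOW(S) with $
iter 1:
  S→b A: FOLLOW(A) ⊇ FOLLOW(S) ⊇ {$}; new: +{$}
  S→b S c: FOLLOW(S) ⊇ FIRST(c) = {c}; new: +{c}
  FOLLOW(S)={$,c}  FOLLOW(A)={$}
iter 2:
  S→b A: FOLLOW(A) ⊇ FOLLOW(S) ⊇ {$,c}; new: +{c}
  FOLLOW(S)={$,c}  FOLLOW(A)={$,c}
iter 3: (no change)
  FOLLOW(S)={$,c}  FOLLOW(A)={$,c}

FOLLOW(S) = ["$", "c"]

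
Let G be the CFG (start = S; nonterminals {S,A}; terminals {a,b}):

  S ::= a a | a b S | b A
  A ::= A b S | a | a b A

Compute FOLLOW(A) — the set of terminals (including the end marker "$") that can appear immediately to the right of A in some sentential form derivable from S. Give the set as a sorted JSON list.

FIRST iteration:
[1]
  A via A→a: +{a}
  S via S→a a: +{a}
  S via S→b A: +{b}
  S: {a,b}  A: {a}
[2] (no change)
  S: {a,b}  A: {a}

Compute FOLLOW by fixpoint:
FOLLOW(S) := {$}
iter 1:
  A→A b S: FOLLOW(A) ⊇ FIRST(b) = {b}; new: +{b}
  A→A b S: FOLLOW(S) ⊇ FOLLOW(A) ⊇ {b}; new: +{b}
  S→b A: FOLLOW(A) ⊇ FOLLOW(S) ⊇ {$,b}; new: +{$}
  FOLLOW[S]={$,b}  FOLLOW[A]={$,b}
iter 2: — fixpoint
  FOLLOW[S]={$,b}  FOLLOW[A]={$,b}

FOLLOW(A) = ["$", "b"]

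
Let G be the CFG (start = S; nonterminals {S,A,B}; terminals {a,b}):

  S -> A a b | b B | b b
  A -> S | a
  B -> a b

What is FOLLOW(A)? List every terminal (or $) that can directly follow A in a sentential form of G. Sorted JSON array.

FIRST sets, iterate to fixpoint:
round 1:
  A via A→a: +{a}
  B via B→a b: +{a}
  S via S→A a b: +{a}
  S via S→b B: +{b}
  FIRST(S)={a,b}  FIRST(A)={a}  FIRST(B)={a}
round 2:
  A via A→S: +{b}
  FIRST(S)={a,b}  FIRST(A)={a,b}  FIRST(B)={a}
round 3: (no change)
  FIRST(S)={a,b}  FIRST(A)={a,b}  FIRST(B)={a}

FOLLOW sets:
initialize: $ ∈ FOLLOW(S)
pass 1:
  S→A a b: FOLLOW(A) ⊇ FIRST(a) = {a}; new: +{a}
  S→b B: FOLLOW(B) ⊇ FOLLOW(S) ⊇ {$}; new: +{$}
  FOLLOW(S)={$}  FOLLOW(A)={a}  FOLLOW(B)={$}
pass 2:
  A→S: FOLLOW(S) ⊇ FOLLOW(A) ⊇ {a}; new: +{a}
  S→b B: FOLLOW(B) ⊇ FOLLOW(S) ⊇ {$,a}; new: +{a}
  FOLLOW(S)={$,a}  FOLLOW(A)={a}  FOLLOW(B)={$,a}
pass 3: — fixpoint
  FOLLOW(S)={$,a}  FOLLOW(A)={a}  FOLLOW(B)={$,a}

FOLLOW(A) = ["a"]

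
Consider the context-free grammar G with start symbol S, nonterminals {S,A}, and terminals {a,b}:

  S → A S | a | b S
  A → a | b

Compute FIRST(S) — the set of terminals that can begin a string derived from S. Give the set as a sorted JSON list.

Compute FIRST by fixpoint:
iter 1:
  A via A→a: +{a}
  A via A→b: +{b}
  S via S→A S: +{a,b}
  S: {a,b}  A: {a,b}
iter 2: — fixpoint
  S: {a,b}  A: {a,b}

FIRST(S) = ["a", "b"]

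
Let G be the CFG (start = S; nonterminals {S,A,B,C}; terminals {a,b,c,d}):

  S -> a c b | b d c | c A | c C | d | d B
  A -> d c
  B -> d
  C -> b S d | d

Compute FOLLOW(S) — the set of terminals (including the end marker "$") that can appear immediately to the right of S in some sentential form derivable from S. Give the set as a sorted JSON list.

Compute FIRST by fixpoint:
round 1:
  A via A→d c: +{d}
  B via B→d: +{d}
  C via C→b S d: +{b}
  C via C→d: +{d}
  S via S→a c b: +{a}
  S via S→b d c: +{b}
  S via S→c A: +{c}
  S via S→d: +{d}
  FIRST(S)={a,b,c,d}  FIRST(A)={d}  FIRST(B)={d}  FIRST(C)={b,d}
round 2: (no change)
  FIRST(S)={a,b,c,d}  FIRST(A)={d}  FIRST(B)={d}  FIRST(C)={b,d}

Compute FOLLOW by fixpoint:
FOLLOW(S) := {$}
[1]
  C→b S d: FOLLOW(S) ⊇ FIRST(d) = {d}; new: +{d}
  S→c A: FOLLOW(A) ⊇ FOLLOW(S) ⊇ {$,d}; new: +{$,d}
  S→c C: FOLLOW(C) ⊇ FOLLOW(S) ⊇ {$,d}; new: +{$,d}
  S→d B: FOLLOW(B) ⊇ FOLLOW(S) ⊇ {$,d}; new: +{$,d}
  FOLLOW[S]={$,d}  FOLLOW[A]={$,d}  FOLLOW[B]={$,d}  FOLLOW[C]={$,d}
[2] (no change)
  FOLLOW[S]={$,d}  FOLLOW[A]={$,d}  FOLLOW[B]={$,d}  FOLLOW[C]={$,d}

FOLLOW(S) = ["$", "d"]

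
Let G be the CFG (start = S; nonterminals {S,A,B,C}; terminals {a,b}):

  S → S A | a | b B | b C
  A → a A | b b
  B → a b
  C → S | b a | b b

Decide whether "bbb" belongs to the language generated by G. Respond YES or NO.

CNF form of G:
  S -> S A | T1 B | T1 C | a
  A -> T0 A | T1 T1
  B -> T0 T1
  C -> S A | T1 B | T1 C | T1 T0 | T1 T1 | a
  T0 -> a
  T1 -> b

CYK fill:
  T[0,0] 'b' = {T1}  orig:{}
  T[1,1] 'b' = {T1}  orig:{}
  T[2,2] 'b' = {T1}  orig:{}
  T[0,1] 'bb' = {A,C}
  T[1,2] 'bb' = {A,C}
  T[0,2] 'bbb' = {C,S}

S ∈ T[0,2] ⇒ YES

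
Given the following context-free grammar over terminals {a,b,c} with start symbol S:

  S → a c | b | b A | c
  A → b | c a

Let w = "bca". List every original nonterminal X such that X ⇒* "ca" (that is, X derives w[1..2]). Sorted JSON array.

Convert to CNF:
  S -> T1 T0 | T2 A | b | c
  A -> T0 T1 | b
  T0 -> c
  T1 -> a
  T2 -> b

Fill CYK table bottom-up — only the sub-triangle for w[1..2]:
  [1..1]={S,T0}  "c"  orig:{S}
  [2..2]={T1}  "a"  orig:{}
  [1..2]={A}  "ca"

Original NTs in T[1,2] deriving "ca": ["A"]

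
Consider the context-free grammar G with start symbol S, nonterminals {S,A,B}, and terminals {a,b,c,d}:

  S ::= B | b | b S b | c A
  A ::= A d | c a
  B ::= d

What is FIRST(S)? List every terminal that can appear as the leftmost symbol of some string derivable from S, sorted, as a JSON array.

Compute FIRST by fixpoint:
[1]
  A via A→c a: +{c}
  B via B→d: +{d}
  S via S→B: +{d}
  S via S→b: +{b}
  S via S→c A: +{c}
  S: {b,c,d}  A: {c}  B: {d}
[2] (no change)
  S: {b,c,d}  A: {c}  B: {d}

FIRST(S) = ["b", "c", "d"]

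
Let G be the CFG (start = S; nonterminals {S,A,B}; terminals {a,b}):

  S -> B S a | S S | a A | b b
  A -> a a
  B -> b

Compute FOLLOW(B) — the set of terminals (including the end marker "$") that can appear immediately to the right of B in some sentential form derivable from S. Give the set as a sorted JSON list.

FIRST iteration:
[1]
  A via A→a a: +{a}
  B via B→b: +{b}
  S via S→B S a: +{b}
  S via S→a A: +{a}
  FIRST[S]={a,b}  FIRST[A]={a}  FIRST[B]={b}
[2] — fixpoint
  FIRST[S]={a,b}  FIRST[A]={a}  FIRST[B]={b}

Compute FOLLOW by fixpoint:
FOLLOW(S) := {$}
round 1:
  S→B S a: FOLLOW(B) ⊇ FIRST(S) = {a,b}; new: +{a,b}
  S→B S a: FOLLOW(S) ⊇ FIRST(a) = {a}; new: +{a}
  S→S S: FOLLOW(S) ⊇ FIRST(S) = {a,b}; new: +{b}
  S→a A: FOLLOW(A) ⊇ FOLLOW(S) ⊇ {$,a,b}; new: +{$,a,b}
  S: {$,a,b}  A: {$,a,b}  B: {a,b}
round 2: done
  S: {$,a,b}  A: {$,a,b}  B: {a,b}

FOLLOW(B) = ["a", "b"]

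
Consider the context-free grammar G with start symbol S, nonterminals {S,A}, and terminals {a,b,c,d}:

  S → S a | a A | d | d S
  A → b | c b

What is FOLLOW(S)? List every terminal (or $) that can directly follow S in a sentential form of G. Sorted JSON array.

Compute FIRST by fixpoint:
[1]
  A via A→b: +{b}
  A via A→c b: +{c}
  S via S→a A: +{a}
  S via S→d: +{d}
  S: {a,d}  A: {b,c}
[2] (stable)
  S: {a,d}  A: {b,c}

FOLLOW iteration:
seed FOLLOW(S) with $
round 1:
  S→S a: FOLLOW(S) ⊇ FIRST(a) = {a}; new: +{a}
  S→a A: FOLLOW(A) ⊇ FOLLOW(S) ⊇ {$,a}; new: +{$,a}
  FOLLOW[S]={$,a}  FOLLOW[A]={$,a}
round 2: — fixpoint
  FOLLOW[S]={$,a}  FOLLOW[A]={$,a}

FOLLOW(S) = ["$", "a"]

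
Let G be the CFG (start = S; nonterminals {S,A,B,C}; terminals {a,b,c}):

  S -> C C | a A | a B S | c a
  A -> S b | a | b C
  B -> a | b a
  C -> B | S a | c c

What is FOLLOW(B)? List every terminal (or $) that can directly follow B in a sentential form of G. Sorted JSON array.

FIRST iteration:
pass 1:
  A via A→a: +{a}
  A via A→b C: +{b}
  B via B→a: +{a}
  B via B→b a: +{b}
  C via C→B: +{a,b}
  C via C→c c: +{c}
  S via S→C C: +{a,b,c}
  FIRST[S]={a,b,c}  FIRST[A]={a,b}  FIRST[B]={a,b}  FIRST[C]={a,b,c}
pass 2:
  A via A→S b: +{c}
  FIRST[S]={a,b,c}  FIRST[A]={a,b,c}  FIRST[B]={a,b}  FIRST[C]={a,b,c}
pass 3: (no change)
  FIRST[S]={a,b,c}  FIRST[A]={a,b,c}  FIRST[B]={a,b}  FIRST[C]={a,b,c}

Compute FOLLOW by fixpoint:
FOLLOW(S) := {$}
iter 1:
  A→S b: FOLLOW(S) ⊇ FIRST(b) = {b}; new: +{b}
  C→S a: FOLLOW(S) ⊇ FIRST(a) = {a}; new: +{a}
  S→C C: FOLLOW(C) ⊇ FIRST(C) = {a,b,c}; new: +{a,b,c}
  S→C C: FOLLOW(C) ⊇ FOLLOW(S) ⊇ {$,a,b}; new: +{$}
  S→a A: FOLLOW(A) ⊇ FOLLOW(S) ⊇ {$,a,b}; new: +{$,a,b}
  S→a B S: FOLLOW(B) ⊇ FIRST(S) = {a,b,c}; new: +{a,b,c}
  S: {$,a,b}  A: {$,a,b}  B: {a,b,c}  C: {$,a,b,c}
iter 2:
  C→B: FOLLOW(B) ⊇ FOLLOW(C) ⊇ {$,a,b,c}; new: +{$}
  S: {$,a,b}  A: {$,a,b}  B: {$,a,b,c}  C: {$,a,b,c}
iter 3: — fixpoint
  S: {$,a,b}  A: {$,a,b}  B: {$,a,b,c}  C: {$,a,b,c}

FOLLOW(B) = ["$", "a", "b", "c"]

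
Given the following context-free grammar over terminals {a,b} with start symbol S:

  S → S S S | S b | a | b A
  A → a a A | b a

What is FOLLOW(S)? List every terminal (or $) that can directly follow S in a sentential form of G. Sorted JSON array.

FIRST iteration:
pass 1:
  A via A→a a A: +{a}
  A via A→b a: +{b}
  S via S→a: +{a}
  S via S→b A: +{b}
  FIRST[S]={a,b}  FIRST[A]={a,b}
pass 2: (stable)
  FIRST[S]={a,b}  FIRST[A]={a,b}

Compute FOLLOW by fixpoint:
FOLLOW(S) := {$}
iter 1:
  S→S S S: FOLLOW(S) ⊇ FIRST(S) = {a,b}; new: +{a,b}
  S→b A: FOLLOW(A) ⊇ FOLLOW(S) ⊇ {$,a,b}; new: +{$,a,b}
  FOLLOW[S]={$,a,b}  FOLLOW[A]={$,a,b}
iter 2: (stable)
  FOLLOW[S]={$,a,b}  FOLLOW[A]={$,a,b}

FOLLOW(S) = ["$", "a", "b"]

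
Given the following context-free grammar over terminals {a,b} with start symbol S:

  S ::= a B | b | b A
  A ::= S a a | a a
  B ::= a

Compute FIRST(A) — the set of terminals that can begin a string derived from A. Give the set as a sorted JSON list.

FIRST sets, iterate to fixpoint:
iter 1:
  A via A→a a: +{a}
  B via B→a: +{a}
  S via S→a B: +{a}
  S via S→b: +{b}
  FIRST(S)={a,b}  FIRST(A)={a}  FIRST(B)={a}
iter 2:
  A via A→S a a: +{b}
  FIRST(S)={a,b}  FIRST(A)={a,b}  FIRST(B)={a}
iter 3: (no change)
  FIRST(S)={a,b}  FIRST(A)={a,b}  FIRST(B)={a}

FIRST(A) = ["a", "b"]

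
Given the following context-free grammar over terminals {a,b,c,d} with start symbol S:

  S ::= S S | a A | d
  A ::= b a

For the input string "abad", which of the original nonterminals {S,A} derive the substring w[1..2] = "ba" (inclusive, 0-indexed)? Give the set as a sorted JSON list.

CNF form of G:
  S -> S S | T1 A | d
  A -> T0 T1
  T0 -> b
  T1 -> a

CYK table (by increasing span), restricted to cells inside w[1..2]:
  [1..1]={T0}  "b"  orig:{}
  [2..2]={T1}  "a"  orig:{}
  [1..2]={A}  "ba"

Original NTs in T[1,2] deriving "ba": ["A"]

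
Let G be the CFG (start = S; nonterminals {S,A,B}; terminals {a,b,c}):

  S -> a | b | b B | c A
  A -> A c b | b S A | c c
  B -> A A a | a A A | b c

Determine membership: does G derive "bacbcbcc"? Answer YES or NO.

Convert to CNF:
  S -> T0 A | T1 B | a | b
  A -> A X3 | T0 T0 | T1 X4
  B -> A X5 | T1 T0 | T2 X6
  T0 -> c
  T1 -> b
  T2 -> a
  X3 -> T0 T1
  X4 -> S A
  X5 -> A T2
  X6 -> A A

Fill CYK table bottom-up:
  T[0,0] 'b' = {S,T1}  orig:{S}
  T[1,1] 'a' = {S,T2}  orig:{S}
  T[2,2] 'c' = {T0}  orig:{}
  T[3,3] 'b' = {S,T1}  orig:{S}
  T[4,4] 'c' = {T0}  orig:{}
  T[5,5] 'b' = {S,T1}  orig:{S}
  T[6,6] 'c' = {T0}  orig:{}
  T[7,7] 'c' = {T0}  orig:{}
  T[0,1] 'ba' = ∅
  T[1,2] 'ac' = ∅
  T[2,3] 'cb' = {X3}  orig:{}
  T[3,4] 'bc' = {B}
  T[4,5] 'cb' = {X3}  orig:{}
  T[5,6] 'bc' = {B}
  T[6,7] 'cc' = {A}
  T[0,2] 'bac' = ∅
  T[1,3] 'acb' = ∅
  T[2,4] 'cbc' = ∅
  T[3,5] 'bcb' = ∅
  T[4,6] 'cbc' = ∅
  T[5,7] 'bcc' = {X4}  orig:{}
  T[0,3] 'bacb' = ∅
  T[1,4] 'acbc' = ∅
  T[2,5] 'cbcb' = ∅
  T[3,6] 'bcbc' = ∅
  T[4,7] 'cbcc' = ∅
  T[0,4] 'bacbc' = ∅
  T[1,5] 'acbcb' = ∅
  T[2,6] 'cbcbc' = ∅
  T[3,7] 'bcbcc' = ∅
  T[0,5] 'bacbcb' = ∅
  T[1,6] 'acbcbc' = ∅
  T[2,7] 'cbcbcc' = ∅
  T[0,6] 'bacbcbc' = ∅
  T[1,7] 'acbcbcc' = ∅
  T[0,7] 'bacbcbcc' = ∅

S ∉ T[0,7] ⇒ NO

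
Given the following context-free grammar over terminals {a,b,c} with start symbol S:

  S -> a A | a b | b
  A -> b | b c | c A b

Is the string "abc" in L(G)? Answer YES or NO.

Convert to CNF:
  S -> T2 A | T2 T0 | b
  A -> T0 T1 | T1 X3 | b
  T0 -> b
  T1 -> c
  T2 -> a
  X3 -> A T0

CYK table (by increasing span):
  [0..0]={T2}  "a"  orig:{}
  [1..1]={A,S,T0}  "b"  orig:{A,S}
  [2..2]={T1}  "c"  orig:{}
  [0..1]={S}  "ab"
  [1..2]={A}  "bc"
  [0..2]={S}  "abc"

S ∈ T[0,2] ⇒ YES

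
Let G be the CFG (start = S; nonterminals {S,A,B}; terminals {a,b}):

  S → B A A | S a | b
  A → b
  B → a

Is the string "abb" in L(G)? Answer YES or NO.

CNF form of G:
  S -> B X1 | S T0 | b
  A -> b
  B -> a
  T0 -> a
  X1 -> A A

CYK fill:
  T[0,0] 'a' = {B,T0}  orig:{B}
  T[1,1] 'b' = {A,S}
  T[2,2] 'b' = {A,S}
  T[0,1] 'ab' = ∅
  T[1,2] 'bb' = {X1}  orig:{}
  T[0,2] 'abb' = {S}

S ∈ T[0,2] ⇒ YES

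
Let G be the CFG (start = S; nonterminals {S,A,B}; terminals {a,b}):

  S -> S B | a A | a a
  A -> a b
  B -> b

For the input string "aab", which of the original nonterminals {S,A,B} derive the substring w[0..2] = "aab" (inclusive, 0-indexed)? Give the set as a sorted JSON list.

CNF form of G:
  S -> S B | T0 A | T0 T0
  A -> T0 T1
  B -> b
  T0 -> a
  T1 -> b

CYK table (by increasing span) (cells [i..j] with 0 ≤ i ≤ j ≤ 2 only):
  cell(0,0) a: {T0}  orig:{}
  cell(1,1) a: {T0}  orig:{}
  cell(2,2) b: {B,T1}  orig:{B}
  cell(0,1) aa: {S}
  cell(1,2) ab: {A}
  cell(0,2) aab: {S}

Original NTs in T[0,2] deriving "aab": ["S"]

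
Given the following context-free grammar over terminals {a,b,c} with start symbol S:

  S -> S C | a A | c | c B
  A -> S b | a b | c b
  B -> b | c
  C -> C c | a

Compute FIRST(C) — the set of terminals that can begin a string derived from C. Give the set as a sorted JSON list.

FIRST sets, iterate to fixpoint:
iter 1:
  A via A→a b: +{a}
  A via A→c b: +{c}
  B via B→b: +{b}
  B via B→c: +{c}
  C via C→a: +{a}
  S via S→a A: +{a}
  S via S→c: +{c}
  FIRST[S]={a,c}  FIRST[A]={a,c}  FIRST[B]={b,c}  FIRST[C]={a}
iter 2: done
  FIRST[S]={a,c}  FIRST[A]={a,c}  FIRST[B]={b,c}  FIRST[C]={a}

FIRST(C) = ["a"]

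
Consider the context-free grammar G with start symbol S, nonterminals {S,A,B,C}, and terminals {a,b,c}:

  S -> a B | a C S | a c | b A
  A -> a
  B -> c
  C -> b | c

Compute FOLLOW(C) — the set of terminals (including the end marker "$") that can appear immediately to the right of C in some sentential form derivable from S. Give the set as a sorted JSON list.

FIRST iteration:
pass 1:
  A via A→a: +{a}
  B via B→c: +{c}
  C via C→b: +{b}
  C via C→c: +{c}
  S via S→a B: +{a}
  S via S→b A: +{b}
  FIRST[S]={a,b}  FIRST[A]={a}  FIRST[B]={c}  FIRST[C]={b,c}
pass 2: (no change)
  FIRST[S]={a,b}  FIRST[A]={a}  FIRST[B]={c}  FIRST[C]={b,c}

Compute FOLLOW by fixpoint:
initialize: $ ∈ FOLLOW(S)
iter 1:
  S→a B: FOLLOW(B) ⊇ FOLLOW(S) ⊇ {$}; new: +{$}
  S→a C S: FOLLOW(C) ⊇ FIRST(S) = {a,b}; new: +{a,b}
  S→b A: FOLLOW(A) ⊇ FOLLOW(S) ⊇ {$}; new: +{$}
  FOLLOW(S)={$}  FOLLOW(A)={$}  FOLLOW(B)={$}  FOLLOW(C)={a,b}
iter 2: (no change)
  FOLLOW(S)={$}  FOLLOW(A)={$}  FOLLOW(B)={$}  FOLLOW(C)={a,b}

FOLLOW(C) = ["a", "b"]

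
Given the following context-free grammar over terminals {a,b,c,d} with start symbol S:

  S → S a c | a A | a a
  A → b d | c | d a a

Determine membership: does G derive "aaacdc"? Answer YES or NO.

Convert to CNF:
  S -> S X5 | T2 A | T2 T2
  A -> T0 T1 | T1 X4 | c
  T0 -> b
  T1 -> d
  T2 -> a
  T3 -> c
  X4 -> T2 T2
  X5 -> T2 T3

CYK table (by increasing span):
  cell(0,0) a: {T2}  orig:{}
  cell(1,1) a: {T2}  orig:{}
  cell(2,2) a: {T2}  orig:{}
  cell(3,3) c: {A,T3}  orig:{A}
  cell(4,4) d: {T1}  orig:{}
  cell(5,5) c: {A,T3}  orig:{A}
  cell(0,1) aa: {S,X4}  orig:{S}
  cell(1,2) aa: {S,X4}  orig:{S}
  cell(2,3) ac: {S,X5}  orig:{S}
  cell(3,4) cd: ∅
  cell(4,5) dc: ∅
  cell(0,2) aaa: ∅
  cell(1,3) aac: ∅
  cell(2,4) acd: ∅
  cell(3,5) cdc: ∅
  cell(0,3) aaac: {S}
  cell(1,4) aacd: ∅
  cell(2,5) acdc: ∅
  cell(0,4) aaacd: ∅
  cell(1,5) aacdc: ∅
  cell(0,5) aaacdc: ∅

S ∉ T[0,5] ⇒ NO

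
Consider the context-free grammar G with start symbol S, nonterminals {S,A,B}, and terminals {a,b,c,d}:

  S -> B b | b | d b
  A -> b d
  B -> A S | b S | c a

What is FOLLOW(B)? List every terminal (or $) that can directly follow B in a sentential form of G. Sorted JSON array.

Compute FIRST by fixpoint:
[1]
  A via A→b d: +{b}
  B via B→A S: +{b}
  B via B→c a: +{c}
  S via S→B b: +{b,c}
  S via S→d b: +{d}
  FIRST[S]={b,c,d}  FIRST[A]={b}  FIRST[B]={b,c}
[2] done
  FIRST[S]={b,c,d}  FIRST[A]={b}  FIRST[B]={b,c}

Compute FOLLOW by fixpoint:
FOLLOW(S) := {$}
pass 1:
  B→A S: FOLLOW(A) ⊇ FIRST(S) = {b,c,d}; new: +{b,c,d}
  S→B b: FOLLOW(B) ⊇ FIRST(b) = {b}; new: +{b}
  S: {$}  A: {b,c,d}  B: {b}
pass 2:
  B→A S: FOLLOW(S) ⊇ FOLLOW(B) ⊇ {b}; new: +{b}
  S: {$,b}  A: {b,c,d}  B: {b}
pass 3: (no change)
  S: {$,b}  A: {b,c,d}  B: {b}

FOLLOW(B) = ["b"]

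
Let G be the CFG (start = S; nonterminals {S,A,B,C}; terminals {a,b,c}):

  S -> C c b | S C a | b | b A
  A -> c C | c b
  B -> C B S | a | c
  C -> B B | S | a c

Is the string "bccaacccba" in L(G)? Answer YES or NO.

Convert to CNF:
  S -> C X6 | S X7 | T1 A | b
  A -> T0 C | T0 T1
  B -> C X3 | a | c
  C -> B B | C X4 | S X5 | T1 A | T2 T0 | b
  T0 -> c
  T1 -> b
  T2 -> a
  X3 -> B S
  X4 -> T0 T1
  X5 -> C T2
  X6 -> T0 T1
  X7 -> C T2

Fill CYK table bottom-up:
  [0..0]={C,S,T1}  "b"  orig:{C,S}
  [1..1]={B,T0}  "c"  orig:{B}
  [2..2]={B,T0}  "c"  orig:{B}
  [3..3]={B,T2}  "a"  orig:{B}
  [4..4]={B,T2}  "a"  orig:{B}
  [5..5]={B,T0}  "c"  orig:{B}
  [6..6]={B,T0}  "c"  orig:{B}
  [7..7]={B,T0}  "c"  orig:{B}
  [8..8]={C,S,T1}  "b"  orig:{C,S}
  [9..9]={B,T2}  "a"  orig:{B}
  [0..1]=∅  "bc"
  [1..2]={C}  "cc"
  [2..3]={C}  "ca"
  [3..4]={C}  "aa"
  [4..5]={C}  "ac"
  [5..6]={C}  "cc"
  [6..7]={C}  "cc"
  [7..8]={A,X3,X4,X6}  "cb"  orig:{A}
  [8..9]={X5,X7}  "ba"  orig:{}
  [0..2]=∅  "bcc"
  [1..3]={A,X5,X7}  "cca"  orig:{A}
  [2..4]={A,X5,X7}  "caa"  orig:{A}
  [3..5]=∅  "aac"
  [4..6]=∅  "acc"
  [5..7]={A}  "ccc"
  [6..8]=∅  "ccb"
  [7..9]=∅  "cba"
  [0..3]={C,S}  "bcca"
  [1..4]=∅  "ccaa"
  [2..5]=∅  "caac"
  [3..6]=∅  "aacc"
  [4..7]=∅  "accc"
  [5..8]={B,C,S}  "cccb"
  [6..9]=∅  "ccba"
  [0..4]={X5,X7}  "bccaa"  orig:{}
  [1..5]=∅  "ccaac"
  [2..6]=∅  "caacc"
  [3..7]=∅  "aaccc"
  [4..8]={C,X3}  "acccb"  orig:{C}
  [5..9]={C,X5,X7}  "cccba"  orig:{C}
  [0..5]=∅  "bccaac"
  [1..6]=∅  "ccaacc"
  [2..7]=∅  "caaccc"
  [3..8]=∅  "aacccb"
  [4..9]={X5,X7}  "acccba"  orig:{}
  [0..6]=∅  "bccaacc"
  [1..7]=∅  "ccaaccc"
  [2..8]={B}  "caacccb"
  [3..9]=∅  "aacccba"
  [0..7]=∅  "bccaaccc"
  [1..8]={C}  "ccaacccb"
  [2..9]={C}  "caacccba"
  [0..8]={B}  "bccaacccb"
  [1..9]={A,X5,X7}  "ccaacccba"  orig:{A}
  [0..9]={C,S}  "bccaacccba"

S ∈ T[0,9] ⇒ YES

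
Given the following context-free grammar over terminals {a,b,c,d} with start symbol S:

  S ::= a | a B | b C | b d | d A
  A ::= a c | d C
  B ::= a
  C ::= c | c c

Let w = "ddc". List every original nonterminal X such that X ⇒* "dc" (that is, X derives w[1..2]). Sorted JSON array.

CNF form of G:
  S -> T0 B | T2 A | T3 C | T3 T2 | a
  A -> T0 T1 | T2 C
  B -> a
  C -> T1 T1 | c
  T0 -> a
  T1 -> c
  T2 -> d
  T3 -> b

CYK fill, restricted to cells inside w[1..2]:
  T[1,1] 'd' = {T2}  orig:{}
  T[2,2] 'c' = {C,T1}  orig:{C}
  T[1,2] 'dc' = {A}

Original NTs in T[1,2] deriving "dc": ["A"]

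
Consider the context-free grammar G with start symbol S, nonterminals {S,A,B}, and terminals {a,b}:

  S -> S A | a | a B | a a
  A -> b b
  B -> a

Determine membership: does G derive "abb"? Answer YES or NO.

Convert to CNF:
  S -> S A | T1 B | T1 T1 | a
  A -> T0 T0
  B -> a
  T0 -> b
  T1 -> a

Fill CYK table bottom-up:
  [0..0]={B,S,T1}  "a"  orig:{B,S}
  [1..1]={T0}  "b"  orig:{}
  [2..2]={T0}  "b"  orig:{}
  [0..1]=∅  "ab"
  [1..2]={A}  "bb"
  [0..2]={S}  "abb"

S ∈ T[0,2] ⇒ YES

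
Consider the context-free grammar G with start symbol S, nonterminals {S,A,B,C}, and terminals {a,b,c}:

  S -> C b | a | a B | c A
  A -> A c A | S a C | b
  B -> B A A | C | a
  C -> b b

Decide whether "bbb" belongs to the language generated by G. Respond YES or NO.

CNF form of G:
  S -> C T2 | T0 A | T1 B | a
  A -> A X3 | S X4 | b
  B -> B X5 | T2 T2 | a
  C -> T2 T2
  T0 -> c
  T1 -> a
  T2 -> b
  X3 -> T0 A
  X4 -> T1 C
  X5 -> A A

CYK fill:
  cell(0,0) b: {A,T2}  orig:{A}
  cell(1,1) b: {A,T2}  orig:{A}
  cell(2,2) b: {A,T2}  orig:{A}
  cell(0,1) bb: {B,C,X5}  orig:{B,C}
  cell(1,2) bb: {B,C,X5}  orig:{B,C}
  cell(0,2) bbb: {S}

S ∈ T[0,2] ⇒ YES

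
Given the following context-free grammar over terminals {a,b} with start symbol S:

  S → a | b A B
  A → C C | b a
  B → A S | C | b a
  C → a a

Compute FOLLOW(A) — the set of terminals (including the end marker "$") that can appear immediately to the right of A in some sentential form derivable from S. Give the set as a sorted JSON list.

FIRST iteration:
round 1:
  A via A→b a: +{b}
  B via B→A S: +{b}
  C via C→a a: +{a}
  S via S→a: +{a}
  S via S→b A B: +{b}
  FIRST[S]={a,b}  FIRST[A]={b}  FIRST[B]={b}  FIRST[C]={a}
round 2:
  A via A→C C: +{a}
  B via B→A S: +{a}
  FIRST[S]={a,b}  FIRST[A]={a,b}  FIRST[B]={a,b}  FIRST[C]={a}
round 3: — fixpoint
  FIRST[S]={a,b}  FIRST[A]={a,b}  FIRST[B]={a,b}  FIRST[C]={a}

FOLLOW iteration:
FOLLOW(S) := {$}
pass 1:
  A→C C: FOLLOW(C) ⊇ FIRST(C) = {a}; new: +{a}
  B→A S: FOLLOW(A) ⊇ FIRST(S) = {a,b}; new: +{a,b}
  S→b A B: FOLLOW(B) ⊇ FOLLOW(S) ⊇ {$}; new: +{$}
  S: {$}  A: {a,b}  B: {$}  C: {a}
pass 2:
  A→C C: FOLLOW(C) ⊇ FOLLOW(A) ⊇ {a,b}; new: +{b}
  B→C: FOLLOW(C) ⊇ FOLLOW(B) ⊇ {$}; new: +{$}
  S: {$}  A: {a,b}  B: {$}  C: {$,a,b}
pass 3: (stable)
  S: {$}  A: {a,b}  B: {$}  C: {$,a,b}

FOLLOW(A) = ["a", "b"]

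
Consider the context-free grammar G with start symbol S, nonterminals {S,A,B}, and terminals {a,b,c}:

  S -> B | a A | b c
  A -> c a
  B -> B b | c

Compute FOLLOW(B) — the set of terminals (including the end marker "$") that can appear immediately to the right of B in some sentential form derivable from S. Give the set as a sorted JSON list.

FIRST iteration:
iter 1:
  A via A→c a: +{c}
  B via B→c: +{c}
  S via S→B: +{c}
  S via S→a A: +{a}
  S via S→b c: +{b}
  FIRST[S]={a,b,c}  FIRST[A]={c}  FIRST[B]={c}
iter 2: (no change)
  FIRST[S]={a,b,c}  FIRST[A]={c}  FIRST[B]={c}

FOLLOW iteration:
seed FOLLOW(S) with $
iter 1:
  B→B b: FOLLOW(B) ⊇ FIRST(b) = {b}; new: +{b}
  S→B: FOLLOW(B) ⊇ FOLLOW(S) ⊇ {$}; new: +{$}
  S→a A: FOLLOW(A) ⊇ FOLLOW(S) ⊇ {$}; new: +{$}
  FOLLOW(S)={$}  FOLLOW(A)={$}  FOLLOW(B)={$,b}
iter 2: (stable)
  FOLLOW(S)={$}  FOLLOW(A)={$}  FOLLOW(B)={$,b}

FOLLOW(B) = ["$", "b"]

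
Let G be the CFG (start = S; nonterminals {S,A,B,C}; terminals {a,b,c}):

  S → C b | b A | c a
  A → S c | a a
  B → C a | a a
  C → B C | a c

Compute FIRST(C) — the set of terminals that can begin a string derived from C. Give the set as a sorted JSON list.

FIRST sets, iterate to fixpoint:
iter 1:
  A via A→a a: +{a}
  B via B→a a: +{a}
  C via C→B C: +{a}
  S via S→C b: +{a}
  S via S→b A: +{b}
  S via S→c a: +{c}
  FIRST[S]={a,b,c}  FIRST[A]={a}  FIRST[B]={a}  FIRST[C]={a}
iter 2:
  A via A→S c: +{b,c}
  FIRST[S]={a,b,c}  FIRST[A]={a,b,c}  FIRST[B]={a}  FIRST[C]={a}
iter 3: (no change)
  FIRST[S]={a,b,c}  FIRST[A]={a,b,c}  FIRST[B]={a}  FIRST[C]={a}

FIRST(C) = ["a"]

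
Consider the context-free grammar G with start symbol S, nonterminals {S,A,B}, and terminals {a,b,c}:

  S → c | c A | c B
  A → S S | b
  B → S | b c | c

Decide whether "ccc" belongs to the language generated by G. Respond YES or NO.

Convert to CNF:
  S -> T1 A | T1 B | c
  A -> S S | b
  B -> T0 T1 | T1 A | T1 B | c
  T0 -> b
  T1 -> c

CYK table (by increasing span):
  T[0,0] 'c' = {B,S,T1}  orig:{B,S}
  T[1,1] 'c' = {B,S,T1}  orig:{B,S}
  T[2,2] 'c' = {B,S,T1}  orig:{B,S}
  T[0,1] 'cc' = {A,B,S}
  T[1,2] 'cc' = {A,B,S}
  T[0,2] 'ccc' = {A,B,S}

S ∈ T[0,2] ⇒ YES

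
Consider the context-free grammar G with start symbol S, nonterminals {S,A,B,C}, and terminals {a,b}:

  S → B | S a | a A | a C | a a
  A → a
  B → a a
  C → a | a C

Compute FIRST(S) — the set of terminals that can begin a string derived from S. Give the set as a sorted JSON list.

FIRST iteration:
pass 1:
  A via A→a: +{a}
  B via B→a a: +{a}
  C via C→a: +{a}
  S via S→B: +{a}
  FIRST(S)={a}  FIRST(A)={a}  FIRST(B)={a}  FIRST(C)={a}
pass 2: done
  FIRST(S)={a}  FIRST(A)={a}  FIRST(B)={a}  FIRST(C)={a}

FIRST(S) = ["a"]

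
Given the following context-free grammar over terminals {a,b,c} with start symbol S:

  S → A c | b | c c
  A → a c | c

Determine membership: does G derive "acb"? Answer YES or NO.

Convert to CNF:
  S -> A T1 | T1 T1 | b
  A -> T0 T1 | c
  T0 -> a
  T1 -> c

CYK fill:
  T[0,0] 'a' = {T0}  orig:{}
  T[1,1] 'c' = {A,T1}  orig:{A}
  T[2,2] 'b' = {S}
  T[0,1] 'ac' = {A}
  T[1,2] 'cb' = ∅
  T[0,2] 'acb' = ∅

S ∉ T[0,2] ⇒ NO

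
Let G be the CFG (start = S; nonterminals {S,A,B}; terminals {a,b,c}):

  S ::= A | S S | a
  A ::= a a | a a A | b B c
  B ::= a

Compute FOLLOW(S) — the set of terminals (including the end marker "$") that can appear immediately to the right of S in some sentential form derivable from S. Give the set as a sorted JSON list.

FIRST iteration:
iter 1:
  A via A→a a: +{a}
  A via A→b B c: +{b}
  B via B→a: +{a}
  S via S→A: +{a,b}
  FIRST[S]={a,b}  FIRST[A]={a,b}  FIRST[B]={a}
iter 2: done
  FIRST[S]={a,b}  FIRST[A]={a,b}  FIRST[B]={a}

FOLLOW sets:
seed FOLLOW(S) with $
iter 1:
  A→b B c: FOLLOW(B) ⊇ FIRST(c) = {c}; new: +{c}
  S→A: FOLLOW(A) ⊇ FOLLOW(S) ⊇ {$}; new: +{$}
  S→S S: FOLLOW(S) ⊇ FIRST(S) = {a,b}; new: +{a,b}
  S: {$,a,b}  A: {$}  B: {c}
iter 2:
  S→A: FOLLOW(A) ⊇ FOLLOW(S) ⊇ {$,a,b}; new: +{a,b}
  S: {$,a,b}  A: {$,a,b}  B: {c}
iter 3: done
  S: {$,a,b}  A: {$,a,b}  B: {c}

FOLLOW(S) = ["$", "a", "b"]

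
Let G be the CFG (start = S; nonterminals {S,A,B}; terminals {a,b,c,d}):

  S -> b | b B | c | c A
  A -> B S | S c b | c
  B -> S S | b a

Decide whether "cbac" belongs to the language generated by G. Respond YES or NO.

Convert to CNF:
  S -> T0 A | T1 B | b | c
  A -> B S | S X3 | c
  B -> S S | T1 T2
  T0 -> c
  T1 -> b
  T2 -> a
  X3 -> T0 T1

Fill CYK table bottom-up:
  [0..0]={A,S,T0}  "c"  orig:{A,S}
  [1..1]={S,T1}  "b"  orig:{S}
  [2..2]={T2}  "a"  orig:{}
  [3..3]={A,S,T0}  "c"  orig:{A,S}
  [0..1]={B,X3}  "cb"  orig:{B}
  [1..2]={B}  "ba"
  [2..3]=∅  "ac"
  [0..2]=∅  "cba"
  [1..3]={A}  "bac"
  [0..3]={S}  "cbac"

S ∈ T[0,3] ⇒ YES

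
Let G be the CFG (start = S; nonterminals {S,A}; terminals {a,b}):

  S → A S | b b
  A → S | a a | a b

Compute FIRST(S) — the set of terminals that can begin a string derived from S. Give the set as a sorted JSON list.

FIRST iteration:
round 1:
  A via A→a a: +{a}
  S via S→A S: +{a}
  S via S→b b: +{b}
  S: {a,b}  A: {a}
round 2:
  A via A→S: +{b}
  S: {a,b}  A: {a,b}
round 3: — fixpoint
  S: {a,b}  A: {a,b}

FIRST(S) = ["a", "b"]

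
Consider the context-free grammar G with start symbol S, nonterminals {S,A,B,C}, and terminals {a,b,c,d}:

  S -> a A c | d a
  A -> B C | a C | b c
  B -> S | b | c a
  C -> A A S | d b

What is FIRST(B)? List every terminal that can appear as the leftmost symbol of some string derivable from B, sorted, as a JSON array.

FIRST sets, iterate to fixpoint:
[1]
  A via A→a C: +{a}
  A via A→b c: +{b}
  B via B→b: +{b}
  B via B→c a: +{c}
  C via C→A A S: +{a,b}
  C via C→d b: +{d}
  S via S→a A c: +{a}
  S via S→d a: +{d}
  FIRST[S]={a,d}  FIRST[A]={a,b}  FIRST[B]={b,c}  FIRST[C]={a,b,d}
[2]
  A via A→B C: +{c}
  B via B→S: +{a,d}
  C via C→A A S: +{c}
  FIRST[S]={a,d}  FIRST[A]={a,b,c}  FIRST[B]={a,b,c,d}  FIRST[C]={a,b,c,d}
[3]
  A via A→B C: +{d}
  FIRST[S]={a,d}  FIRST[A]={a,b,c,d}  FIRST[B]={a,b,c,d}  FIRST[C]={a,b,c,d}
[4] (no change)
  FIRST[S]={a,d}  FIRST[A]={a,b,c,d}  FIRST[B]={a,b,c,d}  FIRST[C]={a,b,c,d}

FIRST(B) = ["a", "b", "c", "d"]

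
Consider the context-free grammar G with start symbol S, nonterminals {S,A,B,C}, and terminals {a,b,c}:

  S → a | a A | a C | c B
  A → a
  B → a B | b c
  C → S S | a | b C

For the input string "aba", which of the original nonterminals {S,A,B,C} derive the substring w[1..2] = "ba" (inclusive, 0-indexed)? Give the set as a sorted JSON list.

Convert to CNF:
  S -> T0 A | T0 C | T2 B | a
  A -> a
  B -> T0 B | T1 T2
  C -> S S | T1 C | a
  T0 -> a
  T1 -> b
  T2 -> c

Fill CYK table bottom-up, restricted to cells inside w[1..2]:
  cell(1,1) b: {T1}  orig:{}
  cell(2,2) a: {A,C,S,T0}  orig:{A,C,S}
  cell(1,2) ba: {C}

Original NTs in T[1,2] deriving "ba": ["C"]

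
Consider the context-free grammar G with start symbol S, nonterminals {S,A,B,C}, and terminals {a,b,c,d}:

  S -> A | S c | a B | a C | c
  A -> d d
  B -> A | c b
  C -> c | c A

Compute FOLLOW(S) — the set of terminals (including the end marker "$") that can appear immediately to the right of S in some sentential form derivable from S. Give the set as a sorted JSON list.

FIRST sets, iterate to fixpoint:
[1]
  A via A→d d: +{d}
  B via B→A: +{d}
  B via B→c b: +{c}
  C via C→c: +{c}
  S via S→A: +{d}
  S via S→a B: +{a}
  S via S→c: +{c}
  S: {a,c,d}  A: {d}  B: {c,d}  C: {c}
[2] (stable)
  S: {a,c,d}  A: {d}  B: {c,d}  C: {c}

FOLLOW iteration:
seed FOLLOW(S) with $
iter 1:
  S→A: FOLLOW(A) ⊇ FOLLOW(S) ⊇ {$}; new: +{$}
  S→S c: FOLLOW(S) ⊇ FIRST(c) = {c}; new: +{c}
  S→a B: FOLLOW(B) ⊇ FOLLOW(S) ⊇ {$,c}; new: +{$,c}
  S→a C: FOLLOW(C) ⊇ FOLLOW(S) ⊇ {$,c}; new: +{$,c}
  FOLLOW(S)={$,c}  FOLLOW(A)={$}  FOLLOW(B)={$,c}  FOLLOW(C)={$,c}
iter 2:
  B→A: FOLLOW(A) ⊇ FOLLOW(B) ⊇ {$,c}; new: +{c}
  FOLLOW(S)={$,c}  FOLLOW(A)={$,c}  FOLLOW(B)={$,c}  FOLLOW(C)={$,c}
iter 3: (stable)
  FOLLOW(S)={$,c}  FOLLOW(A)={$,c}  FOLLOW(B)={$,c}  FOLLOW(C)={$,c}

FOLLOW(S) = ["$", "c"]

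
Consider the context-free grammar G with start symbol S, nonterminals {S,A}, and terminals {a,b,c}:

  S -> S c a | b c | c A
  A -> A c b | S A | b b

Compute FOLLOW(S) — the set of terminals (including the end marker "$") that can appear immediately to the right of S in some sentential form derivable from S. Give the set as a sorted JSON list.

Compute FIRST by fixpoint:
[1]
  A via A→b b: +{b}
  S via S→b c: +{b}
  S via S→c A: +{c}
  FIRST(S)={b,c}  FIRST(A)={b}
[2]
  A via A→S A: +{c}
  FIRST(S)={b,c}  FIRST(A)={b,c}
[3] — fixpoint
  FIRST(S)={b,c}  FIRST(A)={b,c}

FOLLOW sets:
initialize: $ ∈ FOLLOW(S)
iter 1:
  A→A c b: FOLLOW(A) ⊇ FIRST(c) = {c}; new: +{c}
  A→S A: FOLLOW(S) ⊇ FIRST(A) = {b,c}; new: +{b,c}
  S→c A: FOLLOW(A) ⊇ FOLLOW(S) ⊇ {$,b,c}; new: +{$,b}
  S: {$,b,c}  A: {$,b,c}
iter 2: (stable)
  S: {$,b,c}  A: {$,b,c}

FOLLOW(S) = ["$", "b", "c"]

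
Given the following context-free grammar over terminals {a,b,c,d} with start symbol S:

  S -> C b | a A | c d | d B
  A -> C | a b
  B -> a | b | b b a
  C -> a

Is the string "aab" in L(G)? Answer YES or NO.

CNF form of G:
  S -> C T1 | T0 A | T2 T3 | T3 B
  A -> T0 T1 | a
  B -> T1 X4 | a | b
  C -> a
  T0 -> a
  T1 -> b
  T2 -> c
  T3 -> d
  X4 -> T1 T0

CYK table (by increasing span):
  T[0,0] 'a' = {A,B,C,T0}  orig:{A,B,C}
  T[1,1] 'a' = {A,B,C,T0}  orig:{A,B,C}
  T[2,2] 'b' = {B,T1}  orig:{B}
  T[0,1] 'aa' = {S}
  T[1,2] 'ab' = {A,S}
  T[0,2] 'aab' = {S}

S ∈ T[0,2] ⇒ YES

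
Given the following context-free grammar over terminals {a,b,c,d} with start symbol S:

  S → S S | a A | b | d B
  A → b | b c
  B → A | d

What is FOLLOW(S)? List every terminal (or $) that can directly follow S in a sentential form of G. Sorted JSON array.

FIRST iteration:
[1]
  A via A→b: +{b}
  B via B→A: +{b}
  B via B→d: +{d}
  S via S→a A: +{a}
  S via S→b: +{b}
  S via S→d B: +{d}
  FIRST(S)={a,b,d}  FIRST(A)={b}  FIRST(B)={b,d}
[2] — fixpoint
  FIRST(S)={a,b,d}  FIRST(A)={b}  FIRST(B)={b,d}

FOLLOW iteration:
seed FOLLOW(S) with $
iter 1:
  S→S S: FOLLOW(S) ⊇ FIRST(S) = {a,b,d}; new: +{a,b,d}
  S→a A: FOLLOW(A) ⊇ FOLLOW(S) ⊇ {$,a,b,d}; new: +{$,a,b,d}
  S→d B: FOLLOW(B) ⊇ FOLLOW(S) ⊇ {$,a,b,d}; new: +{$,a,b,d}
  FOLLOW[S]={$,a,b,d}  FOLLOW[A]={$,a,b,d}  FOLLOW[B]={$,a,b,d}
iter 2: (no change)
  FOLLOW[S]={$,a,b,d}  FOLLOW[A]={$,a,b,d}  FOLLOW[B]={$,a,b,d}

FOLLOW(S) = ["$", "a", "b", "d"]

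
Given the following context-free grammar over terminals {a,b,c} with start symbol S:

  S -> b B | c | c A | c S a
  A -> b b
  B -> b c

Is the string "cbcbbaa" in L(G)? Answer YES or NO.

Convert to CNF:
  S -> T0 B | T1 A | T1 X3 | c
  A -> T0 T0
  B -> T0 T1
  T0 -> b
  T1 -> c
  T2 -> a
  X3 -> S T2

CYK fill:
  cell(0,0) c: {S,T1}  orig:{S}
  cell(1,1) b: {T0}  orig:{}
  cell(2,2) c: {S,T1}  orig:{S}
  cell(3,3) b: {T0}  orig:{}
  cell(4,4) b: {T0}  orig:{}
  cell(5,5) a: {T2}  orig:{}
  cell(6,6) a: {T2}  orig:{}
  cell(0,1) cb: ∅
  cell(1,2) bc: {B}
  cell(2,3) cb: ∅
  cell(3,4) bb: {A}
  cell(4,5) ba: ∅
  cell(5,6) aa: ∅
  cell(0,2) cbc: ∅
  cell(1,3) bcb: ∅
  cell(2,4) cbb: {S}
  cell(3,5) bba: ∅
  cell(4,6) baa: ∅
  cell(0,3) cbcb: ∅
  cell(1,4) bcbb: ∅
  cell(2,5) cbba: {X3}  orig:{}
  cell(3,6) bbaa: ∅
  cell(0,4) cbcbb: ∅
  cell(1,5) bcbba: ∅
  cell(2,6) cbbaa: ∅
  cell(0,5) cbcbba: ∅
  cell(1,6) bcbbaa: ∅
  cell(0,6) cbcbbaa: ∅

S ∉ T[0,6] ⇒ NO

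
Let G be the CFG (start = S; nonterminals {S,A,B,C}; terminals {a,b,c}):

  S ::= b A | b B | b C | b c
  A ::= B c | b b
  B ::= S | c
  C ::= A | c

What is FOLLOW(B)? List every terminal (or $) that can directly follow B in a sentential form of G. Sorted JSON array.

FIRST sets, iterate to fixpoint:
round 1:
  A via A→b b: +{b}
  B via B→c: +{c}
  C via C→A: +{b}
  C via C→c: +{c}
  S via S→b A: +{b}
  FIRST(S)={b}  FIRST(A)={b}  FIRST(B)={c}  FIRST(C)={b,c}
round 2:
  A via A→B c: +{c}
  B via B→S: +{b}
  FIRST(S)={b}  FIRST(A)={b,c}  FIRST(B)={b,c}  FIRST(C)={b,c}
round 3: (stable)
  FIRST(S)={b}  FIRST(A)={b,c}  FIRST(B)={b,c}  FIRST(C)={b,c}

Compute FOLLOW by fixpoint:
FOLLOW(S) := {$}
[1]
  A→B c: FOLLOW(B) ⊇ FIRST(c) = {c}; new: +{c}
  B→S: FOLLOW(S) ⊇ FOLLOW(B) ⊇ {c}; new: +{c}
  S→b A: FOLLOW(A) ⊇ FOLLOW(S) ⊇ {$,c}; new: +{$,c}
  S→b B: FOLLOW(B) ⊇ FOLLOW(S) ⊇ {$,c}; new: +{$}
  S→b C: FOLLOW(C) ⊇ FOLLOW(S) ⊇ {$,c}; new: +{$,c}
  FOLLOW[S]={$,c}  FOLLOW[A]={$,c}  FOLLOW[B]={$,c}  FOLLOW[C]={$,c}
[2] (stable)
  FOLLOW[S]={$,c}  FOLLOW[A]={$,c}  FOLLOW[B]={$,c}  FOLLOW[C]={$,c}

FOLLOW(B) = ["$", "c"]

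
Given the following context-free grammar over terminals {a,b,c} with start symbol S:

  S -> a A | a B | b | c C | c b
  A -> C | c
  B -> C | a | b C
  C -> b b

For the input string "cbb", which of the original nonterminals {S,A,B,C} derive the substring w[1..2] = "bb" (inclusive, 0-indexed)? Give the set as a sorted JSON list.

Convert to CNF:
  S -> T1 A | T1 B | T2 C | T2 T0 | b
  A -> T0 T0 | c
  B -> T0 C | T0 T0 | a
  C -> T0 T0
  T0 -> b
  T1 -> a
  T2 -> c

Fill CYK table bottom-up — only the sub-triangle for w[1..2]:
  cell(1,1) b: {S,T0}  orig:{S}
  cell(2,2) b: {S,T0}  orig:{S}
  cell(1,2) bb: {A,B,C}

Original NTs in T[1,2] deriving "bb": ["A", "B", "C"]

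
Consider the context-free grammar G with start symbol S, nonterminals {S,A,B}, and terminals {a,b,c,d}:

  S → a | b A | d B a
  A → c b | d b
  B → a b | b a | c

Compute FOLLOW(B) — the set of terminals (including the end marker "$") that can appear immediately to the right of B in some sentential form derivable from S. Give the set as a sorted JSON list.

Compute FIRST by fixpoint:
[1]
  A via A→c b: +{c}
  A via A→d b: +{d}
  B via B→a b: +{a}
  B via B→b a: +{b}
  B via B→c: +{c}
  S via S→a: +{a}
  S via S→b A: +{b}
  S via S→d B a: +{d}
  FIRST(S)={a,b,d}  FIRST(A)={c,d}  FIRST(B)={a,b,c}
[2] (stable)
  FIRST(S)={a,b,d}  FIRST(A)={c,d}  FIRST(B)={a,b,c}

FOLLOW sets:
initialize: $ ∈ FOLLOW(S)
round 1:
  S→b A: FOLLOW(A) ⊇ FOLLOW(S) ⊇ {$}; new: +{$}
  S→d B a: FOLLOW(B) ⊇ FIRST(a) = {a}; new: +{a}
  FOLLOW[S]={$}  FOLLOW[A]={$}  FOLLOW[B]={a}
round 2: — fixpoint
  FOLLOW[S]={$}  FOLLOW[A]={$}  FOLLOW[B]={a}

FOLLOW(B) = ["a"]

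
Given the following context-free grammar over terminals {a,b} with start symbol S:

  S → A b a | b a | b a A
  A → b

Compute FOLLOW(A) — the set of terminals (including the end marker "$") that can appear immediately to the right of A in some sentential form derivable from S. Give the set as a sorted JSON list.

FIRST sets, iterate to fixpoint:
round 1:
  A via A→b: +{b}
  S via S→A b a: +{b}
  FIRST(S)={b}  FIRST(A)={b}
round 2: (no change)
  FIRST(S)={b}  FIRST(A)={b}

Compute FOLLOW by fixpoint:
FOLLOW(S) := {$}
round 1:
  S→A b a: FOLLOW(A) ⊇ FIRST(b) = {b}; new: +{b}
  S→b a A: FOLLOW(A) ⊇ FOLLOW(S) ⊇ {$}; new: +{$}
  S: {$}  A: {$,b}
round 2: — fixpoint
  S: {$}  A: {$,b}

FOLLOW(A) = ["$", "b"]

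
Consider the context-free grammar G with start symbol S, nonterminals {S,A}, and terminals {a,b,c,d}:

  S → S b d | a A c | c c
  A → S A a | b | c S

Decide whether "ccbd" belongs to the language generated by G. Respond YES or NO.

Convert to CNF:
  S -> S X5 | T0 X6 | T1 T1
  A -> S X4 | T1 S | b
  T0 -> a
  T1 -> c
  T2 -> b
  T3 -> d
  X4 -> A T0
  X5 -> T2 T3
  X6 -> A T1

CYK table (by increasing span):
  cell(0,0) c: {T1}  orig:{}
  cell(1,1) c: {T1}  orig:{}
  cell(2,2) b: {A,T2}  orig:{A}
  cell(3,3) d: {T3}  orig:{}
  cell(0,1) cc: {S}
  cell(1,2) cb: ∅
  cell(2,3) bd: {X5}  orig:{}
  cell(0,2) ccb: ∅
  cell(1,3) cbd: ∅
  cell(0,3) ccbd: {S}

S ∈ T[0,3] ⇒ YES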